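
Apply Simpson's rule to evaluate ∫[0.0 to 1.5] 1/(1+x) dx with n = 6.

f(x) = 1/(1+x)
a = 0.0, b = 1.5, n = 6
h = (b - a)/n = 0.250000

Simpson's rule: (h/3)[f(x₀) + 4f(x₁) + 2f(x₂) + ... + f(xₙ)]

x_0 = 0.0000, f(x_0) = 1.000000, coefficient = 1
x_1 = 0.2500, f(x_1) = 0.800000, coefficient = 4
x_2 = 0.5000, f(x_2) = 0.666667, coefficient = 2
x_3 = 0.7500, f(x_3) = 0.571429, coefficient = 4
x_4 = 1.0000, f(x_4) = 0.500000, coefficient = 2
x_5 = 1.2500, f(x_5) = 0.444444, coefficient = 4
x_6 = 1.5000, f(x_6) = 0.400000, coefficient = 1

I ≈ (0.250000/3) × 10.996825 = 0.916402
Exact value: 0.916291
Error: 0.000111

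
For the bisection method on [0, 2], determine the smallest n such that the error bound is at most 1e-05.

We need (b-a)/2^n ≤ 1e-05
(2 - 0)/2^n ≤ 1e-05
2/2^n ≤ 1e-05
2^n ≥ 200000
n ≥ log₂(200000) = 17.61
n ≥ 18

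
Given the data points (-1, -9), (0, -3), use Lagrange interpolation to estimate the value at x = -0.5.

Lagrange interpolation formula:
P(x) = Σ yᵢ × Lᵢ(x)
where Lᵢ(x) = Π_{j≠i} (x - xⱼ)/(xᵢ - xⱼ)

L_0(-0.5) = (-0.5 - 0)/(-1 - 0) = 0.500000
L_1(-0.5) = (-0.5 - (-1))/(0 - (-1)) = 0.500000

P(-0.5) = (-9)×L_0(-0.5) + (-3)×L_1(-0.5)
P(-0.5) = -6.000000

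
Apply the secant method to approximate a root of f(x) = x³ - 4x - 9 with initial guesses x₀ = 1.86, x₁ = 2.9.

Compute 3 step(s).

f(x) = x³ - 4x - 9
x₀ = 1.86, x₁ = 2.9

Secant formula: x_{n+1} = x_n - f(x_n)(x_n - x_{n-1})/(f(x_n) - f(x_{n-1}))

Iteration 1:
  f(1.860000) = -10.005144
  f(2.900000) = 3.789000
  x_2 = 2.900000 - 3.789000×(2.900000 - 1.860000)/(3.789000 - (-10.005144))
       = 2.614331
Iteration 2:
  f(2.900000) = 3.789000
  f(2.614331) = -1.589087
  x_3 = 2.614331 - (-1.589087)×(2.614331 - 2.900000)/(-1.589087 - 3.789000)
       = 2.698739
Iteration 3:
  f(2.614331) = -1.589087
  f(2.698739) = -0.139524
  x_4 = 2.698739 - (-0.139524)×(2.698739 - 2.614331)/(-0.139524 - (-1.589087))
       = 2.706863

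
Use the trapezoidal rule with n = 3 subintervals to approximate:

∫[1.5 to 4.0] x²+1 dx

f(x) = x²+1
a = 1.5, b = 4.0, n = 3
h = (b - a)/n = 0.833333

Trapezoidal rule: (h/2)[f(x₀) + 2f(x₁) + 2f(x₂) + ... + f(xₙ)]

x_0 = 1.5000, f(x_0) = 3.250000, coefficient = 1
x_1 = 2.3333, f(x_1) = 6.444444, coefficient = 2
x_2 = 3.1667, f(x_2) = 11.027778, coefficient = 2
x_3 = 4.0000, f(x_3) = 17.000000, coefficient = 1

I ≈ (0.833333/2) × 55.194444 = 22.997685
Exact value: 22.708333
Error: 0.289352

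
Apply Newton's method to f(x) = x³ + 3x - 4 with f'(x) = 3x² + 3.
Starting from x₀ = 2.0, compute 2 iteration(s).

f(x) = x³ + 3x - 4
f'(x) = 3x² + 3
x₀ = 2.0

Newton-Raphson formula: x_{n+1} = x_n - f(x_n)/f'(x_n)

Iteration 1:
  f(2.000000) = 10.000000
  f'(2.000000) = 15.000000
  x_1 = 2.000000 - 10.000000/15.000000 = 1.333333
Iteration 2:
  f(1.333333) = 2.370370
  f'(1.333333) = 8.333333
  x_2 = 1.333333 - 2.370370/8.333333 = 1.048889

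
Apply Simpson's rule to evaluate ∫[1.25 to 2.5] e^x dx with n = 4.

f(x) = e^x
a = 1.25, b = 2.5, n = 4
h = (b - a)/n = 0.312500

Simpson's rule: (h/3)[f(x₀) + 4f(x₁) + 2f(x₂) + ... + f(xₙ)]

x_0 = 1.2500, f(x_0) = 3.490343, coefficient = 1
x_1 = 1.5625, f(x_1) = 4.770733, coefficient = 4
x_2 = 1.8750, f(x_2) = 6.520819, coefficient = 2
x_3 = 2.1875, f(x_3) = 8.912903, coefficient = 4
x_4 = 2.5000, f(x_4) = 12.182494, coefficient = 1

I ≈ (0.312500/3) × 83.449020 = 8.692606
Exact value: 8.692151
Error: 0.000455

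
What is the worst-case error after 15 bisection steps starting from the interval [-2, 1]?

Bisection error bound: |error| ≤ (b-a)/2^n
|error| ≤ (1 - (-2))/2^15 = 3/2^15
|error| ≤ 0.0000915527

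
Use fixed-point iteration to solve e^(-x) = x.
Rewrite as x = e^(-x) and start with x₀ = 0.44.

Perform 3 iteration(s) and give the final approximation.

Equation: e^(-x) = x
Fixed-point form: x = e^(-x)
x₀ = 0.44

x_1 = g(0.440000) = 0.644036
x_2 = g(0.644036) = 0.525168
x_3 = g(0.525168) = 0.591456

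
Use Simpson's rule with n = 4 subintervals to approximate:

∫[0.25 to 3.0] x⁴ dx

f(x) = x⁴
a = 0.25, b = 3.0, n = 4
h = (b - a)/n = 0.687500

Simpson's rule: (h/3)[f(x₀) + 4f(x₁) + 2f(x₂) + ... + f(xₙ)]

x_0 = 0.2500, f(x_0) = 0.003906, coefficient = 1
x_1 = 0.9375, f(x_1) = 0.772476, coefficient = 4
x_2 = 1.6250, f(x_2) = 6.972900, coefficient = 2
x_3 = 2.3125, f(x_3) = 28.597427, coefficient = 4
x_4 = 3.0000, f(x_4) = 81.000000, coefficient = 1

I ≈ (0.687500/3) × 212.429321 = 48.681719
Exact value: 48.599805
Error: 0.081915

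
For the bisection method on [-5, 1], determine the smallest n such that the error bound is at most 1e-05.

We need (b-a)/2^n ≤ 1e-05
(1 - (-5))/2^n ≤ 1e-05
6/2^n ≤ 1e-05
2^n ≥ 600000
n ≥ log₂(600000) = 19.19
n ≥ 20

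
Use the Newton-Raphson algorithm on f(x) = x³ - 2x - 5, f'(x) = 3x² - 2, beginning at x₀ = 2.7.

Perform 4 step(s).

f(x) = x³ - 2x - 5
f'(x) = 3x² - 2
x₀ = 2.7

Newton-Raphson formula: x_{n+1} = x_n - f(x_n)/f'(x_n)

Iteration 1:
  f(2.700000) = 9.283000
  f'(2.700000) = 19.870000
  x_1 = 2.700000 - 9.283000/19.870000 = 2.232813
Iteration 2:
  f(2.232813) = 1.665964
  f'(2.232813) = 12.956366
  x_2 = 2.232813 - 1.665964/12.956366 = 2.104231
Iteration 3:
  f(2.104231) = 0.108623
  f'(2.104231) = 11.283360
  x_3 = 2.104231 - 0.108623/11.283360 = 2.094604
Iteration 4:
  f(2.094604) = 0.000584
  f'(2.094604) = 11.162095
  x_4 = 2.094604 - 0.000584/11.162095 = 2.094551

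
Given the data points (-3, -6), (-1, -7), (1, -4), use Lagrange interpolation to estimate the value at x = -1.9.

Lagrange interpolation formula:
P(x) = Σ yᵢ × Lᵢ(x)
where Lᵢ(x) = Π_{j≠i} (x - xⱼ)/(xᵢ - xⱼ)

L_0(-1.9) = (-1.9 - (-1))/(-3 - (-1)) × (-1.9 - 1)/(-3 - 1) = 0.326250
L_1(-1.9) = (-1.9 - (-3))/(-1 - (-3)) × (-1.9 - 1)/(-1 - 1) = 0.797500
L_2(-1.9) = (-1.9 - (-3))/(1 - (-3)) × (-1.9 - (-1))/(1 - (-1)) = -0.123750

P(-1.9) = (-6)×L_0(-1.9) + (-7)×L_1(-1.9) + (-4)×L_2(-1.9)
P(-1.9) = -7.045000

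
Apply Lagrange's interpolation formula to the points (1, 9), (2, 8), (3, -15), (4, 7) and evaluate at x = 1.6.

Lagrange interpolation formula:
P(x) = Σ yᵢ × Lᵢ(x)
where Lᵢ(x) = Π_{j≠i} (x - xⱼ)/(xᵢ - xⱼ)

L_0(1.6) = (1.6 - 2)/(1 - 2) × (1.6 - 3)/(1 - 3) × (1.6 - 4)/(1 - 4) = 0.224000
L_1(1.6) = (1.6 - 1)/(2 - 1) × (1.6 - 3)/(2 - 3) × (1.6 - 4)/(2 - 4) = 1.008000
L_2(1.6) = (1.6 - 1)/(3 - 1) × (1.6 - 2)/(3 - 2) × (1.6 - 4)/(3 - 4) = -0.288000
L_3(1.6) = (1.6 - 1)/(4 - 1) × (1.6 - 2)/(4 - 2) × (1.6 - 3)/(4 - 3) = 0.056000

P(1.6) = 9×L_0(1.6) + 8×L_1(1.6) + (-15)×L_2(1.6) + 7×L_3(1.6)
P(1.6) = 14.792000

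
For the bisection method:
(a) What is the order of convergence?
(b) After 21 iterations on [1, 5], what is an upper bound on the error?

(a) Bisection has linear (order 1) convergence; the error is halved each step.

(b) Error bound = (b-a)/2^n = (5 - 1)/2^{21}
    = 4/2^{21}

(a) 1 (linear); (b) error ≤ 1.91e-06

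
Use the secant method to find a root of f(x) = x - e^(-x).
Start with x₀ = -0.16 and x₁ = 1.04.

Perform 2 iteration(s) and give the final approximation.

f(x) = x - e^(-x)
x₀ = -0.16, x₁ = 1.04

Secant formula: x_{n+1} = x_n - f(x_n)(x_n - x_{n-1})/(f(x_n) - f(x_{n-1}))

Iteration 1:
  f(-0.160000) = -1.333511
  f(1.040000) = 0.686545
  x_2 = 1.040000 - 0.686545×(1.040000 - (-0.160000))/(0.686545 - (-1.333511))
       = 0.632163
Iteration 2:
  f(1.040000) = 0.686545
  f(0.632163) = 0.100721
  x_3 = 0.632163 - 0.100721×(0.632163 - 1.040000)/(0.100721 - 0.686545)
       = 0.562043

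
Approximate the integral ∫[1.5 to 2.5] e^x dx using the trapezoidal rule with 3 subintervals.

f(x) = e^x
a = 1.5, b = 2.5, n = 3
h = (b - a)/n = 0.333333

Trapezoidal rule: (h/2)[f(x₀) + 2f(x₁) + 2f(x₂) + ... + f(xₙ)]

x_0 = 1.5000, f(x_0) = 4.481689, coefficient = 1
x_1 = 1.8333, f(x_1) = 6.254701, coefficient = 2
x_2 = 2.1667, f(x_2) = 8.729138, coefficient = 2
x_3 = 2.5000, f(x_3) = 12.182494, coefficient = 1

I ≈ (0.333333/2) × 46.631862 = 7.771977
Exact value: 7.700805
Error: 0.071172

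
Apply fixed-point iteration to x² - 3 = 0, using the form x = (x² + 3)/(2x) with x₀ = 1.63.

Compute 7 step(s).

Equation: x² - 3 = 0
Fixed-point form: x = (x² + 3)/(2x)
x₀ = 1.63

x_1 = g(1.630000) = 1.735245
x_2 = g(1.735245) = 1.732054
x_3 = g(1.732054) = 1.732051
x_4 = g(1.732051) = 1.732051
x_5 = g(1.732051) = 1.732051
x_6 = g(1.732051) = 1.732051
x_7 = g(1.732051) = 1.732051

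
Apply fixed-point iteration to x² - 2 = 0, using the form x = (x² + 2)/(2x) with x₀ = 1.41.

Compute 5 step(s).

Equation: x² - 2 = 0
Fixed-point form: x = (x² + 2)/(2x)
x₀ = 1.41

x_1 = g(1.410000) = 1.414220
x_2 = g(1.414220) = 1.414214
x_3 = g(1.414214) = 1.414214
x_4 = g(1.414214) = 1.414214
x_5 = g(1.414214) = 1.414214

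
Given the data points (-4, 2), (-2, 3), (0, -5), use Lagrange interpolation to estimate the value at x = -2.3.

Lagrange interpolation formula:
P(x) = Σ yᵢ × Lᵢ(x)
where Lᵢ(x) = Π_{j≠i} (x - xⱼ)/(xᵢ - xⱼ)

L_0(-2.3) = (-2.3 - (-2))/(-4 - (-2)) × (-2.3 - 0)/(-4 - 0) = 0.086250
L_1(-2.3) = (-2.3 - (-4))/(-2 - (-4)) × (-2.3 - 0)/(-2 - 0) = 0.977500
L_2(-2.3) = (-2.3 - (-4))/(0 - (-4)) × (-2.3 - (-2))/(0 - (-2)) = -0.063750

P(-2.3) = 2×L_0(-2.3) + 3×L_1(-2.3) + (-5)×L_2(-2.3)
P(-2.3) = 3.423750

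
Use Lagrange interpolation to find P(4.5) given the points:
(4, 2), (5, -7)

Lagrange interpolation formula:
P(x) = Σ yᵢ × Lᵢ(x)
where Lᵢ(x) = Π_{j≠i} (x - xⱼ)/(xᵢ - xⱼ)

L_0(4.5) = (4.5 - 5)/(4 - 5) = 0.500000
L_1(4.5) = (4.5 - 4)/(5 - 4) = 0.500000

P(4.5) = 2×L_0(4.5) + (-7)×L_1(4.5)
P(4.5) = -2.500000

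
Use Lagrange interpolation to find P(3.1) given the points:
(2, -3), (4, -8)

Lagrange interpolation formula:
P(x) = Σ yᵢ × Lᵢ(x)
where Lᵢ(x) = Π_{j≠i} (x - xⱼ)/(xᵢ - xⱼ)

L_0(3.1) = (3.1 - 4)/(2 - 4) = 0.450000
L_1(3.1) = (3.1 - 2)/(4 - 2) = 0.550000

P(3.1) = (-3)×L_0(3.1) + (-8)×L_1(3.1)
P(3.1) = -5.750000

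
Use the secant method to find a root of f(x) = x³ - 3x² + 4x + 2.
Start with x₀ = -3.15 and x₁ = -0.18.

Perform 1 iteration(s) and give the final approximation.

f(x) = x³ - 3x² + 4x + 2
x₀ = -3.15, x₁ = -0.18

Secant formula: x_{n+1} = x_n - f(x_n)(x_n - x_{n-1})/(f(x_n) - f(x_{n-1}))

Iteration 1:
  f(-3.150000) = -71.623375
  f(-0.180000) = 1.176968
  x_2 = -0.180000 - 1.176968×(-0.180000 - (-3.150000))/(1.176968 - (-71.623375))
       = -0.228016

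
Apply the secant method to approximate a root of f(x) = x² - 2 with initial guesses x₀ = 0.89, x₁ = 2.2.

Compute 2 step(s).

f(x) = x² - 2
x₀ = 0.89, x₁ = 2.2

Secant formula: x_{n+1} = x_n - f(x_n)(x_n - x_{n-1})/(f(x_n) - f(x_{n-1}))

Iteration 1:
  f(0.890000) = -1.207900
  f(2.200000) = 2.840000
  x_2 = 2.200000 - 2.840000×(2.200000 - 0.890000)/(2.840000 - (-1.207900))
       = 1.280906
Iteration 2:
  f(2.200000) = 2.840000
  f(1.280906) = -0.359279
  x_3 = 1.280906 - (-0.359279)×(1.280906 - 2.200000)/(-0.359279 - 2.840000)
       = 1.384120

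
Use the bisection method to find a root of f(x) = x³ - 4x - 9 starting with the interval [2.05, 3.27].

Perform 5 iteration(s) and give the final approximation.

f(x) = x³ - 4x - 9
Initial interval: [2.05, 3.27]

Iteration 1:
  c_1 = (2.050000 + 3.270000)/2 = 2.660000
  f(c_1) = f(2.660000) = -0.818904
  f(a) × f(c) ≥ 0, new interval: [2.660000, 3.270000]
Iteration 2:
  c_2 = (2.660000 + 3.270000)/2 = 2.965000
  f(c_2) = f(2.965000) = 5.205982
  f(a) × f(c) < 0, new interval: [2.660000, 2.965000]
Iteration 3:
  c_3 = (2.660000 + 2.965000)/2 = 2.812500
  f(c_3) = f(2.812500) = 1.997314
  f(a) × f(c) < 0, new interval: [2.660000, 2.812500]
Iteration 4:
  c_4 = (2.660000 + 2.812500)/2 = 2.736250
  f(c_4) = f(2.736250) = 0.541479
  f(a) × f(c) < 0, new interval: [2.660000, 2.736250]
Iteration 5:
  c_5 = (2.660000 + 2.736250)/2 = 2.698125
  f(c_5) = f(2.698125) = -0.150478
  f(a) × f(c) ≥ 0, new interval: [2.698125, 2.736250]

After 5 iteration(s), the approximation is c_5 = 2.698125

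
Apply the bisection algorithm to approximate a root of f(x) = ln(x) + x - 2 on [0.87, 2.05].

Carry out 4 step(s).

f(x) = ln(x) + x - 2
Initial interval: [0.87, 2.05]

Iteration 1:
  c_1 = (0.870000 + 2.050000)/2 = 1.460000
  f(c_1) = f(1.460000) = -0.161564
  f(a) × f(c) ≥ 0, new interval: [1.460000, 2.050000]
Iteration 2:
  c_2 = (1.460000 + 2.050000)/2 = 1.755000
  f(c_2) = f(1.755000) = 0.317469
  f(a) × f(c) < 0, new interval: [1.460000, 1.755000]
Iteration 3:
  c_3 = (1.460000 + 1.755000)/2 = 1.607500
  f(c_3) = f(1.607500) = 0.082180
  f(a) × f(c) < 0, new interval: [1.460000, 1.607500]
Iteration 4:
  c_4 = (1.460000 + 1.607500)/2 = 1.533750
  f(c_4) = f(1.533750) = -0.038534
  f(a) × f(c) ≥ 0, new interval: [1.533750, 1.607500]

After 4 iteration(s), the approximation is c_4 = 1.533750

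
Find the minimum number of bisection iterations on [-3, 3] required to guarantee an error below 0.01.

We need (b-a)/2^n ≤ 0.01
(3 - (-3))/2^n ≤ 0.01
6/2^n ≤ 0.01
2^n ≥ 600
n ≥ log₂(600) = 9.23
n ≥ 10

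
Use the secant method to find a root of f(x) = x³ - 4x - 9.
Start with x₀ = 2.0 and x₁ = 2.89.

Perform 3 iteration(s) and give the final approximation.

f(x) = x³ - 4x - 9
x₀ = 2.0, x₁ = 2.89

Secant formula: x_{n+1} = x_n - f(x_n)(x_n - x_{n-1})/(f(x_n) - f(x_{n-1}))

Iteration 1:
  f(2.000000) = -9.000000
  f(2.890000) = 3.577569
  x_2 = 2.890000 - 3.577569×(2.890000 - 2.000000)/(3.577569 - (-9.000000))
       = 2.636848
Iteration 2:
  f(2.890000) = 3.577569
  f(2.636848) = -1.213473
  x_3 = 2.636848 - (-1.213473)×(2.636848 - 2.890000)/(-1.213473 - 3.577569)
       = 2.700966
Iteration 3:
  f(2.636848) = -1.213473
  f(2.700966) = -0.099725
  x_4 = 2.700966 - (-0.099725)×(2.700966 - 2.636848)/(-0.099725 - (-1.213473))
       = 2.706707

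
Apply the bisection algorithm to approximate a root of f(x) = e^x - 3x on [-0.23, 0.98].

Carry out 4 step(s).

f(x) = e^x - 3x
Initial interval: [-0.23, 0.98]

Iteration 1:
  c_1 = (-0.230000 + 0.980000)/2 = 0.375000
  f(c_1) = f(0.375000) = 0.329991
  f(a) × f(c) ≥ 0, new interval: [0.375000, 0.980000]
Iteration 2:
  c_2 = (0.375000 + 0.980000)/2 = 0.677500
  f(c_2) = f(0.677500) = -0.063551
  f(a) × f(c) < 0, new interval: [0.375000, 0.677500]
Iteration 3:
  c_3 = (0.375000 + 0.677500)/2 = 0.526250
  f(c_3) = f(0.526250) = 0.113823
  f(a) × f(c) ≥ 0, new interval: [0.526250, 0.677500]
Iteration 4:
  c_4 = (0.526250 + 0.677500)/2 = 0.601875
  f(c_4) = f(0.601875) = 0.019913
  f(a) × f(c) ≥ 0, new interval: [0.601875, 0.677500]

After 4 iteration(s), the approximation is c_4 = 0.601875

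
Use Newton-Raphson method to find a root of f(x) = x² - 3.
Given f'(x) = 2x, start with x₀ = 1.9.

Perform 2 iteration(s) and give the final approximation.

f(x) = x² - 3
f'(x) = 2x
x₀ = 1.9

Newton-Raphson formula: x_{n+1} = x_n - f(x_n)/f'(x_n)

Iteration 1:
  f(1.900000) = 0.610000
  f'(1.900000) = 3.800000
  x_1 = 1.900000 - 0.610000/3.800000 = 1.739474
Iteration 2:
  f(1.739474) = 0.025769
  f'(1.739474) = 3.478947
  x_2 = 1.739474 - 0.025769/3.478947 = 1.732067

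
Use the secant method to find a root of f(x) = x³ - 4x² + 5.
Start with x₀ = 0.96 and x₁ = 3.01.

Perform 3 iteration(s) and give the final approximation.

f(x) = x³ - 4x² + 5
x₀ = 0.96, x₁ = 3.01

Secant formula: x_{n+1} = x_n - f(x_n)(x_n - x_{n-1})/(f(x_n) - f(x_{n-1}))

Iteration 1:
  f(0.960000) = 2.198336
  f(3.010000) = -3.969499
  x_2 = 3.010000 - (-3.969499)×(3.010000 - 0.960000)/(-3.969499 - 2.198336)
       = 1.690660
Iteration 2:
  f(3.010000) = -3.969499
  f(1.690660) = -1.600857
  x_3 = 1.690660 - (-1.600857)×(1.690660 - 3.010000)/(-1.600857 - (-3.969499))
       = 0.798978
Iteration 3:
  f(1.690660) = -1.600857
  f(0.798978) = 2.956579
  x_4 = 0.798978 - 2.956579×(0.798978 - 1.690660)/(2.956579 - (-1.600857))
       = 1.377445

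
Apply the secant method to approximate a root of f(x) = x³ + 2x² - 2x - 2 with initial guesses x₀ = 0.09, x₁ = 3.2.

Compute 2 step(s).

f(x) = x³ + 2x² - 2x - 2
x₀ = 0.09, x₁ = 3.2

Secant formula: x_{n+1} = x_n - f(x_n)(x_n - x_{n-1})/(f(x_n) - f(x_{n-1}))

Iteration 1:
  f(0.090000) = -2.163071
  f(3.200000) = 44.848000
  x_2 = 3.200000 - 44.848000×(3.200000 - 0.090000)/(44.848000 - (-2.163071))
       = 0.233097
Iteration 2:
  f(3.200000) = 44.848000
  f(0.233097) = -2.344861
  x_3 = 0.233097 - (-2.344861)×(0.233097 - 3.200000)/(-2.344861 - 44.848000)
       = 0.380513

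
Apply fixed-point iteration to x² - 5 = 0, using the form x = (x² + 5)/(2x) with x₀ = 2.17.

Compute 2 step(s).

Equation: x² - 5 = 0
Fixed-point form: x = (x² + 5)/(2x)
x₀ = 2.17

x_1 = g(2.170000) = 2.237074
x_2 = g(2.237074) = 2.236068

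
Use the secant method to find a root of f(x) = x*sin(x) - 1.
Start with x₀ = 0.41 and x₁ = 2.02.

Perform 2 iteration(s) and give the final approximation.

f(x) = x*sin(x) - 1
x₀ = 0.41, x₁ = 2.02

Secant formula: x_{n+1} = x_n - f(x_n)(x_n - x_{n-1})/(f(x_n) - f(x_{n-1}))

Iteration 1:
  f(0.410000) = -0.836570
  f(2.020000) = 0.819602
  x_2 = 2.020000 - 0.819602×(2.020000 - 0.410000)/(0.819602 - (-0.836570))
       = 1.223247
Iteration 2:
  f(2.020000) = 0.819602
  f(1.223247) = 0.150110
  x_3 = 1.223247 - 0.150110×(1.223247 - 2.020000)/(0.150110 - 0.819602)
       = 1.044604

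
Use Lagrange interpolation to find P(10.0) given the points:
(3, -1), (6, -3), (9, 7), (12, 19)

Lagrange interpolation formula:
P(x) = Σ yᵢ × Lᵢ(x)
where Lᵢ(x) = Π_{j≠i} (x - xⱼ)/(xᵢ - xⱼ)

L_0(10.0) = (10.0 - 6)/(3 - 6) × (10.0 - 9)/(3 - 9) × (10.0 - 12)/(3 - 12) = 0.049383
L_1(10.0) = (10.0 - 3)/(6 - 3) × (10.0 - 9)/(6 - 9) × (10.0 - 12)/(6 - 12) = -0.259259
L_2(10.0) = (10.0 - 3)/(9 - 3) × (10.0 - 6)/(9 - 6) × (10.0 - 12)/(9 - 12) = 1.037037
L_3(10.0) = (10.0 - 3)/(12 - 3) × (10.0 - 6)/(12 - 6) × (10.0 - 9)/(12 - 9) = 0.172840

P(10.0) = (-1)×L_0(10.0) + (-3)×L_1(10.0) + 7×L_2(10.0) + 19×L_3(10.0)
P(10.0) = 11.271605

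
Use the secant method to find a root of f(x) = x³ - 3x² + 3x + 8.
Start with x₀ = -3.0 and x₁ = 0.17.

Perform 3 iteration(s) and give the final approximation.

f(x) = x³ - 3x² + 3x + 8
x₀ = -3.0, x₁ = 0.17

Secant formula: x_{n+1} = x_n - f(x_n)(x_n - x_{n-1})/(f(x_n) - f(x_{n-1}))

Iteration 1:
  f(-3.000000) = -55.000000
  f(0.170000) = 8.428213
  x_2 = 0.170000 - 8.428213×(0.170000 - (-3.000000))/(8.428213 - (-55.000000))
       = -0.251223
Iteration 2:
  f(0.170000) = 8.428213
  f(-0.251223) = 7.041136
  x_3 = -0.251223 - 7.041136×(-0.251223 - 0.170000)/(7.041136 - 8.428213)
       = -2.389453
Iteration 3:
  f(-0.251223) = 7.041136
  f(-2.389453) = -29.939351
  x_4 = -2.389453 - (-29.939351)×(-2.389453 - (-0.251223))/(-29.939351 - 7.041136)
       = -0.658345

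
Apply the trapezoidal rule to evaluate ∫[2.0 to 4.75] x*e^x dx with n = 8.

f(x) = x*e^x
a = 2.0, b = 4.75, n = 8
h = (b - a)/n = 0.343750

Trapezoidal rule: (h/2)[f(x₀) + 2f(x₁) + 2f(x₂) + ... + f(xₙ)]

x_0 = 2.0000, f(x_0) = 14.778112, coefficient = 1
x_1 = 2.3438, f(x_1) = 24.422436, coefficient = 2
x_2 = 2.6875, f(x_2) = 39.492524, coefficient = 2
x_3 = 3.0312, f(x_3) = 62.816958, coefficient = 2
x_4 = 3.3750, f(x_4) = 98.631958, coefficient = 2
x_5 = 3.7188, f(x_5) = 153.260270, coefficient = 2
x_6 = 4.0625, f(x_6) = 236.110177, coefficient = 2
x_7 = 4.4062, f(x_7) = 361.142995, coefficient = 2
x_8 = 4.7500, f(x_8) = 549.025352, coefficient = 1

I ≈ (0.343750/2) × 2515.558101 = 432.361549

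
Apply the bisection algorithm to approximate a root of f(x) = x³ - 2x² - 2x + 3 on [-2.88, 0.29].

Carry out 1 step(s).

f(x) = x³ - 2x² - 2x + 3
Initial interval: [-2.88, 0.29]

Iteration 1:
  c_1 = (-2.880000 + 0.290000)/2 = -1.295000
  f(c_1) = f(-1.295000) = 0.064203
  f(a) × f(c) < 0, new interval: [-2.880000, -1.295000]

After 1 iteration(s), the approximation is c_1 = -1.295000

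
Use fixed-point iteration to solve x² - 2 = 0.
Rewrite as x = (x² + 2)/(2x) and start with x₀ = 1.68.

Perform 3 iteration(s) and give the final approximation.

Equation: x² - 2 = 0
Fixed-point form: x = (x² + 2)/(2x)
x₀ = 1.68

x_1 = g(1.680000) = 1.435238
x_2 = g(1.435238) = 1.414368
x_3 = g(1.414368) = 1.414214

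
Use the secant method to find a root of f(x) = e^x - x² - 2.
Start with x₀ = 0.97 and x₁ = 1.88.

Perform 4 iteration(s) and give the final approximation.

f(x) = e^x - x² - 2
x₀ = 0.97, x₁ = 1.88

Secant formula: x_{n+1} = x_n - f(x_n)(x_n - x_{n-1})/(f(x_n) - f(x_{n-1}))

Iteration 1:
  f(0.970000) = -0.302956
  f(1.880000) = 1.019105
  x_2 = 1.880000 - 1.019105×(1.880000 - 0.970000)/(1.019105 - (-0.302956))
       = 1.178530
Iteration 2:
  f(1.880000) = 1.019105
  f(1.178530) = -0.139339
  x_3 = 1.178530 - (-0.139339)×(1.178530 - 1.880000)/(-0.139339 - 1.019105)
       = 1.262904
Iteration 3:
  f(1.178530) = -0.139339
  f(1.262904) = -0.059253
  x_4 = 1.262904 - (-0.059253)×(1.262904 - 1.178530)/(-0.059253 - (-0.139339))
       = 1.325328
Iteration 4:
  f(1.262904) = -0.059253
  f(1.325328) = 0.006925
  x_5 = 1.325328 - 0.006925×(1.325328 - 1.262904)/(0.006925 - (-0.059253))
       = 1.318796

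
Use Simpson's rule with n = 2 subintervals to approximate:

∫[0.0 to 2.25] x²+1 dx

f(x) = x²+1
a = 0.0, b = 2.25, n = 2
h = (b - a)/n = 1.125000

Simpson's rule: (h/3)[f(x₀) + 4f(x₁) + 2f(x₂) + ... + f(xₙ)]

x_0 = 0.0000, f(x_0) = 1.000000, coefficient = 1
x_1 = 1.1250, f(x_1) = 2.265625, coefficient = 4
x_2 = 2.2500, f(x_2) = 6.062500, coefficient = 1

I ≈ (1.125000/3) × 16.125000 = 6.046875
Exact value: 6.046875
Error: 0.000000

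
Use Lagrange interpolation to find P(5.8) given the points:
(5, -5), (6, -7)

Lagrange interpolation formula:
P(x) = Σ yᵢ × Lᵢ(x)
where Lᵢ(x) = Π_{j≠i} (x - xⱼ)/(xᵢ - xⱼ)

L_0(5.8) = (5.8 - 6)/(5 - 6) = 0.200000
L_1(5.8) = (5.8 - 5)/(6 - 5) = 0.800000

P(5.8) = (-5)×L_0(5.8) + (-7)×L_1(5.8)
P(5.8) = -6.600000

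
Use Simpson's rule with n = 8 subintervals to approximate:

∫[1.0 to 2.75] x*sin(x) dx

f(x) = x*sin(x)
a = 1.0, b = 2.75, n = 8
h = (b - a)/n = 0.218750

Simpson's rule: (h/3)[f(x₀) + 4f(x₁) + 2f(x₂) + ... + f(xₙ)]

x_0 = 1.0000, f(x_0) = 0.841471, coefficient = 1
x_1 = 1.2188, f(x_1) = 1.144003, coefficient = 4
x_2 = 1.4375, f(x_2) = 1.424748, coefficient = 2
x_3 = 1.6562, f(x_3) = 1.650206, coefficient = 4
x_4 = 1.8750, f(x_4) = 1.788911, coefficient = 2
x_5 = 2.0938, f(x_5) = 1.813916, coefficient = 4
x_6 = 2.3125, f(x_6) = 1.705050, coefficient = 2
x_7 = 2.5312, f(x_7) = 1.450782, coefficient = 4
x_8 = 2.7500, f(x_8) = 1.049568, coefficient = 1

I ≈ (0.218750/3) × 35.964082 = 2.622381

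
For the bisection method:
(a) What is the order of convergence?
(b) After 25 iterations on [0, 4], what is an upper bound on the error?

(a) Bisection has linear (order 1) convergence; the error is halved each step.

(b) Error bound = (b-a)/2^n = (4 - 0)/2^{25}
    = 4/2^{25}

(a) 1 (linear); (b) error ≤ 1.19e-07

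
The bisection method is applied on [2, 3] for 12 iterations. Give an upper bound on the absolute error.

Bisection error bound: |error| ≤ (b-a)/2^n
|error| ≤ (3 - 2)/2^12 = 1/2^12
|error| ≤ 0.0002441406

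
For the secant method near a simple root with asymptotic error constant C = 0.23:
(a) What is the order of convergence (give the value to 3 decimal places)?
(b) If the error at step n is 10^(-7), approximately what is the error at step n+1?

(a) Secant method has superlinear convergence with order φ = (1+√5)/2 ≈ 1.618.
    This means |e_{n+1}| ≈ C|e_n|^1.618.

(b) With |e_n| = 10^(-7) and C = 0.23:
    |e_{n+1}| ≈ 0.23 × (10^(-7))^1.618 = 0.23 × 10^(-11.33)

(a) ≈ 1.618 (golden ratio); (b) |e_{n+1}| ≈ 1.085e-12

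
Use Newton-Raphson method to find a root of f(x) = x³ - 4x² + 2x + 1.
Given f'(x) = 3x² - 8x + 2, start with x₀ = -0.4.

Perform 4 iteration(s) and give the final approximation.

f(x) = x³ - 4x² + 2x + 1
f'(x) = 3x² - 8x + 2
x₀ = -0.4

Newton-Raphson formula: x_{n+1} = x_n - f(x_n)/f'(x_n)

Iteration 1:
  f(-0.400000) = -0.504000
  f'(-0.400000) = 5.680000
  x_1 = -0.400000 - (-0.504000)/5.680000 = -0.311268
Iteration 2:
  f(-0.311268) = -0.040243
  f'(-0.311268) = 4.780803
  x_2 = -0.311268 - (-0.040243)/4.780803 = -0.302850
Iteration 3:
  f(-0.302850) = -0.000349
  f'(-0.302850) = 4.697954
  x_3 = -0.302850 - (-0.000349)/4.697954 = -0.302776
Iteration 4:
  f(-0.302776) = 0.000000
  f'(-0.302776) = 4.697224
  x_4 = -0.302776 - 0.000000/4.697224 = -0.302776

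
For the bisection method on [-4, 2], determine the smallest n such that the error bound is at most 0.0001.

We need (b-a)/2^n ≤ 0.0001
(2 - (-4))/2^n ≤ 0.0001
6/2^n ≤ 0.0001
2^n ≥ 60000
n ≥ log₂(60000) = 15.87
n ≥ 16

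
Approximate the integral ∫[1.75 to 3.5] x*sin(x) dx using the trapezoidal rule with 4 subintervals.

f(x) = x*sin(x)
a = 1.75, b = 3.5, n = 4
h = (b - a)/n = 0.437500

Trapezoidal rule: (h/2)[f(x₀) + 2f(x₁) + 2f(x₂) + ... + f(xₙ)]

x_0 = 1.7500, f(x_0) = 1.721975, coefficient = 1
x_1 = 2.1875, f(x_1) = 1.784539, coefficient = 2
x_2 = 2.6250, f(x_2) = 1.296541, coefficient = 2
x_3 = 3.0625, f(x_3) = 0.241969, coefficient = 2
x_4 = 3.5000, f(x_4) = -1.227741, coefficient = 1

I ≈ (0.437500/2) × 7.140332 = 1.561948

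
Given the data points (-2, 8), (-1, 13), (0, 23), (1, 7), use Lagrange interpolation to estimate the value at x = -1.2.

Lagrange interpolation formula:
P(x) = Σ yᵢ × Lᵢ(x)
where Lᵢ(x) = Π_{j≠i} (x - xⱼ)/(xᵢ - xⱼ)

L_0(-1.2) = (-1.2 - (-1))/(-2 - (-1)) × (-1.2 - 0)/(-2 - 0) × (-1.2 - 1)/(-2 - 1) = 0.088000
L_1(-1.2) = (-1.2 - (-2))/(-1 - (-2)) × (-1.2 - 0)/(-1 - 0) × (-1.2 - 1)/(-1 - 1) = 1.056000
L_2(-1.2) = (-1.2 - (-2))/(0 - (-2)) × (-1.2 - (-1))/(0 - (-1)) × (-1.2 - 1)/(0 - 1) = -0.176000
L_3(-1.2) = (-1.2 - (-2))/(1 - (-2)) × (-1.2 - (-1))/(1 - (-1)) × (-1.2 - 0)/(1 - 0) = 0.032000

P(-1.2) = 8×L_0(-1.2) + 13×L_1(-1.2) + 23×L_2(-1.2) + 7×L_3(-1.2)
P(-1.2) = 10.608000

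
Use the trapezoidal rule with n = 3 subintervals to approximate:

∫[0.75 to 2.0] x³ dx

f(x) = x³
a = 0.75, b = 2.0, n = 3
h = (b - a)/n = 0.416667

Trapezoidal rule: (h/2)[f(x₀) + 2f(x₁) + 2f(x₂) + ... + f(xₙ)]

x_0 = 0.7500, f(x_0) = 0.421875, coefficient = 1
x_1 = 1.1667, f(x_1) = 1.587963, coefficient = 2
x_2 = 1.5833, f(x_2) = 3.969329, coefficient = 2
x_3 = 2.0000, f(x_3) = 8.000000, coefficient = 1

I ≈ (0.416667/2) × 19.536458 = 4.070095
Exact value: 3.920898
Error: 0.149197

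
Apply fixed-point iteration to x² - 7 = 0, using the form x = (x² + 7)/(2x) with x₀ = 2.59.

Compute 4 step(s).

Equation: x² - 7 = 0
Fixed-point form: x = (x² + 7)/(2x)
x₀ = 2.59

x_1 = g(2.590000) = 2.646351
x_2 = g(2.646351) = 2.645751
x_3 = g(2.645751) = 2.645751
x_4 = g(2.645751) = 2.645751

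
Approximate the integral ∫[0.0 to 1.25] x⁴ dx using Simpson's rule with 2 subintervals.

f(x) = x⁴
a = 0.0, b = 1.25, n = 2
h = (b - a)/n = 0.625000

Simpson's rule: (h/3)[f(x₀) + 4f(x₁) + 2f(x₂) + ... + f(xₙ)]

x_0 = 0.0000, f(x_0) = 0.000000, coefficient = 1
x_1 = 0.6250, f(x_1) = 0.152588, coefficient = 4
x_2 = 1.2500, f(x_2) = 2.441406, coefficient = 1

I ≈ (0.625000/3) × 3.051758 = 0.635783
Exact value: 0.610352
Error: 0.025431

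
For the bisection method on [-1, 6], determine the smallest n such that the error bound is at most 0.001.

We need (b-a)/2^n ≤ 0.001
(6 - (-1))/2^n ≤ 0.001
7/2^n ≤ 0.001
2^n ≥ 7000
n ≥ log₂(7000) = 12.77
n ≥ 13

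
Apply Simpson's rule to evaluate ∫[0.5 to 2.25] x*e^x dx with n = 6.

f(x) = x*e^x
a = 0.5, b = 2.25, n = 6
h = (b - a)/n = 0.291667

Simpson's rule: (h/3)[f(x₀) + 4f(x₁) + 2f(x₂) + ... + f(xₙ)]

x_0 = 0.5000, f(x_0) = 0.824361, coefficient = 1
x_1 = 0.7917, f(x_1) = 1.747265, coefficient = 4
x_2 = 1.0833, f(x_2) = 3.200721, coefficient = 2
x_3 = 1.3750, f(x_3) = 5.438230, coefficient = 4
x_4 = 1.6667, f(x_4) = 8.824150, coefficient = 2
x_5 = 1.9583, f(x_5) = 13.879697, coefficient = 4
x_6 = 2.2500, f(x_6) = 21.347406, coefficient = 1

I ≈ (0.291667/3) × 130.482278 = 12.685777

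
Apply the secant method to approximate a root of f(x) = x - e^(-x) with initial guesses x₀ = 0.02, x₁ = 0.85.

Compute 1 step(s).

f(x) = x - e^(-x)
x₀ = 0.02, x₁ = 0.85

Secant formula: x_{n+1} = x_n - f(x_n)(x_n - x_{n-1})/(f(x_n) - f(x_{n-1}))

Iteration 1:
  f(0.020000) = -0.960199
  f(0.850000) = 0.422585
  x_2 = 0.850000 - 0.422585×(0.850000 - 0.020000)/(0.422585 - (-0.960199))
       = 0.596348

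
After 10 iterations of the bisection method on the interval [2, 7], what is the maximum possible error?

Bisection error bound: |error| ≤ (b-a)/2^n
|error| ≤ (7 - 2)/2^10 = 5/2^10
|error| ≤ 0.0048828125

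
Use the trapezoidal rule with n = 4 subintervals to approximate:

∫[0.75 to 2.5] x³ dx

f(x) = x³
a = 0.75, b = 2.5, n = 4
h = (b - a)/n = 0.437500

Trapezoidal rule: (h/2)[f(x₀) + 2f(x₁) + 2f(x₂) + ... + f(xₙ)]

x_0 = 0.7500, f(x_0) = 0.421875, coefficient = 1
x_1 = 1.1875, f(x_1) = 1.674561, coefficient = 2
x_2 = 1.6250, f(x_2) = 4.291016, coefficient = 2
x_3 = 2.0625, f(x_3) = 8.773682, coefficient = 2
x_4 = 2.5000, f(x_4) = 15.625000, coefficient = 1

I ≈ (0.437500/2) × 45.525391 = 9.958679
Exact value: 9.686523
Error: 0.272156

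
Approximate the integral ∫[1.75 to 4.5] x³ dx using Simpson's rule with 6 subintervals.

f(x) = x³
a = 1.75, b = 4.5, n = 6
h = (b - a)/n = 0.458333

Simpson's rule: (h/3)[f(x₀) + 4f(x₁) + 2f(x₂) + ... + f(xₙ)]

x_0 = 1.7500, f(x_0) = 5.359375, coefficient = 1
x_1 = 2.2083, f(x_1) = 10.769459, coefficient = 4
x_2 = 2.6667, f(x_2) = 18.962963, coefficient = 2
x_3 = 3.1250, f(x_3) = 30.517578, coefficient = 4
x_4 = 3.5833, f(x_4) = 46.010995, coefficient = 2
x_5 = 4.0417, f(x_5) = 66.020906, coefficient = 4
x_6 = 4.5000, f(x_6) = 91.125000, coefficient = 1

I ≈ (0.458333/3) × 655.664062 = 100.170898
Exact value: 100.170898
Error: 0.000000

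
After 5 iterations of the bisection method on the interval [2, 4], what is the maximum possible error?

Bisection error bound: |error| ≤ (b-a)/2^n
|error| ≤ (4 - 2)/2^5 = 2/2^5
|error| ≤ 0.0625000000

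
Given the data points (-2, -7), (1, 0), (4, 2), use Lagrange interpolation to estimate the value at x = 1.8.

Lagrange interpolation formula:
P(x) = Σ yᵢ × Lᵢ(x)
where Lᵢ(x) = Π_{j≠i} (x - xⱼ)/(xᵢ - xⱼ)

L_0(1.8) = (1.8 - 1)/(-2 - 1) × (1.8 - 4)/(-2 - 4) = -0.097778
L_1(1.8) = (1.8 - (-2))/(1 - (-2)) × (1.8 - 4)/(1 - 4) = 0.928889
L_2(1.8) = (1.8 - (-2))/(4 - (-2)) × (1.8 - 1)/(4 - 1) = 0.168889

P(1.8) = (-7)×L_0(1.8) + 0×L_1(1.8) + 2×L_2(1.8)
P(1.8) = 1.022222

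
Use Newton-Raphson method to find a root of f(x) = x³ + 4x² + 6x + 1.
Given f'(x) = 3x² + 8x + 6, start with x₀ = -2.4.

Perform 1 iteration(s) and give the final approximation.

f(x) = x³ + 4x² + 6x + 1
f'(x) = 3x² + 8x + 6
x₀ = -2.4

Newton-Raphson formula: x_{n+1} = x_n - f(x_n)/f'(x_n)

Iteration 1:
  f(-2.400000) = -4.184000
  f'(-2.400000) = 4.080000
  x_1 = -2.400000 - (-4.184000)/4.080000 = -1.374510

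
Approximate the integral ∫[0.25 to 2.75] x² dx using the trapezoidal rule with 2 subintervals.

f(x) = x²
a = 0.25, b = 2.75, n = 2
h = (b - a)/n = 1.250000

Trapezoidal rule: (h/2)[f(x₀) + 2f(x₁) + 2f(x₂) + ... + f(xₙ)]

x_0 = 0.2500, f(x_0) = 0.062500, coefficient = 1
x_1 = 1.5000, f(x_1) = 2.250000, coefficient = 2
x_2 = 2.7500, f(x_2) = 7.562500, coefficient = 1

I ≈ (1.250000/2) × 12.125000 = 7.578125
Exact value: 6.927083
Error: 0.651042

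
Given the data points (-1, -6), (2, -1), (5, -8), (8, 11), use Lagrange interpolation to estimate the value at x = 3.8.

Lagrange interpolation formula:
P(x) = Σ yᵢ × Lᵢ(x)
where Lᵢ(x) = Π_{j≠i} (x - xⱼ)/(xᵢ - xⱼ)

L_0(3.8) = (3.8 - 2)/(-1 - 2) × (3.8 - 5)/(-1 - 5) × (3.8 - 8)/(-1 - 8) = -0.056000
L_1(3.8) = (3.8 - (-1))/(2 - (-1)) × (3.8 - 5)/(2 - 5) × (3.8 - 8)/(2 - 8) = 0.448000
L_2(3.8) = (3.8 - (-1))/(5 - (-1)) × (3.8 - 2)/(5 - 2) × (3.8 - 8)/(5 - 8) = 0.672000
L_3(3.8) = (3.8 - (-1))/(8 - (-1)) × (3.8 - 2)/(8 - 2) × (3.8 - 5)/(8 - 5) = -0.064000

P(3.8) = (-6)×L_0(3.8) + (-1)×L_1(3.8) + (-8)×L_2(3.8) + 11×L_3(3.8)
P(3.8) = -6.192000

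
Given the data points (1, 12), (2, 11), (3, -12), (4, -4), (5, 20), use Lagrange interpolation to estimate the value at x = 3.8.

Lagrange interpolation formula:
P(x) = Σ yᵢ × Lᵢ(x)
where Lᵢ(x) = Π_{j≠i} (x - xⱼ)/(xᵢ - xⱼ)

L_0(3.8) = (3.8 - 2)/(1 - 2) × (3.8 - 3)/(1 - 3) × (3.8 - 4)/(1 - 4) × (3.8 - 5)/(1 - 5) = 0.014400
L_1(3.8) = (3.8 - 1)/(2 - 1) × (3.8 - 3)/(2 - 3) × (3.8 - 4)/(2 - 4) × (3.8 - 5)/(2 - 5) = -0.089600
L_2(3.8) = (3.8 - 1)/(3 - 1) × (3.8 - 2)/(3 - 2) × (3.8 - 4)/(3 - 4) × (3.8 - 5)/(3 - 5) = 0.302400
L_3(3.8) = (3.8 - 1)/(4 - 1) × (3.8 - 2)/(4 - 2) × (3.8 - 3)/(4 - 3) × (3.8 - 5)/(4 - 5) = 0.806400
L_4(3.8) = (3.8 - 1)/(5 - 1) × (3.8 - 2)/(5 - 2) × (3.8 - 3)/(5 - 3) × (3.8 - 4)/(5 - 4) = -0.033600

P(3.8) = 12×L_0(3.8) + 11×L_1(3.8) + (-12)×L_2(3.8) + (-4)×L_3(3.8) + 20×L_4(3.8)
P(3.8) = -8.339200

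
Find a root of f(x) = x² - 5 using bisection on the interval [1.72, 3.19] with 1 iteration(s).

f(x) = x² - 5
Initial interval: [1.72, 3.19]

Iteration 1:
  c_1 = (1.720000 + 3.190000)/2 = 2.455000
  f(c_1) = f(2.455000) = 1.027025
  f(a) × f(c) < 0, new interval: [1.720000, 2.455000]

After 1 iteration(s), the approximation is c_1 = 2.455000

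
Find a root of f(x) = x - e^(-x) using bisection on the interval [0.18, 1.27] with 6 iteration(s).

f(x) = x - e^(-x)
Initial interval: [0.18, 1.27]

Iteration 1:
  c_1 = (0.180000 + 1.270000)/2 = 0.725000
  f(c_1) = f(0.725000) = 0.240675
  f(a) × f(c) < 0, new interval: [0.180000, 0.725000]
Iteration 2:
  c_2 = (0.180000 + 0.725000)/2 = 0.452500
  f(c_2) = f(0.452500) = -0.183536
  f(a) × f(c) ≥ 0, new interval: [0.452500, 0.725000]
Iteration 3:
  c_3 = (0.452500 + 0.725000)/2 = 0.588750
  f(c_3) = f(0.588750) = 0.033729
  f(a) × f(c) < 0, new interval: [0.452500, 0.588750]
Iteration 4:
  c_4 = (0.452500 + 0.588750)/2 = 0.520625
  f(c_4) = f(0.520625) = -0.073524
  f(a) × f(c) ≥ 0, new interval: [0.520625, 0.588750]
Iteration 5:
  c_5 = (0.520625 + 0.588750)/2 = 0.554688
  f(c_5) = f(0.554688) = -0.019564
  f(a) × f(c) ≥ 0, new interval: [0.554688, 0.588750]
Iteration 6:
  c_6 = (0.554688 + 0.588750)/2 = 0.571719
  f(c_6) = f(0.571719) = 0.007164
  f(a) × f(c) < 0, new interval: [0.554688, 0.571719]

After 6 iteration(s), the approximation is c_6 = 0.571719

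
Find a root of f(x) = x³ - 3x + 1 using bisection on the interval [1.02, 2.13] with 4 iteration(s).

f(x) = x³ - 3x + 1
Initial interval: [1.02, 2.13]

Iteration 1:
  c_1 = (1.020000 + 2.130000)/2 = 1.575000
  f(c_1) = f(1.575000) = 0.181984
  f(a) × f(c) < 0, new interval: [1.020000, 1.575000]
Iteration 2:
  c_2 = (1.020000 + 1.575000)/2 = 1.297500
  f(c_2) = f(1.297500) = -0.708151
  f(a) × f(c) ≥ 0, new interval: [1.297500, 1.575000]
Iteration 3:
  c_3 = (1.297500 + 1.575000)/2 = 1.436250
  f(c_3) = f(1.436250) = -0.346033
  f(a) × f(c) ≥ 0, new interval: [1.436250, 1.575000]
Iteration 4:
  c_4 = (1.436250 + 1.575000)/2 = 1.505625
  f(c_4) = f(1.505625) = -0.103764
  f(a) × f(c) ≥ 0, new interval: [1.505625, 1.575000]

After 4 iteration(s), the approximation is c_4 = 1.505625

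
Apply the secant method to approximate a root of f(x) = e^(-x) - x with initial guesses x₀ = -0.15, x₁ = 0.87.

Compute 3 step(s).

f(x) = e^(-x) - x
x₀ = -0.15, x₁ = 0.87

Secant formula: x_{n+1} = x_n - f(x_n)(x_n - x_{n-1})/(f(x_n) - f(x_{n-1}))

Iteration 1:
  f(-0.150000) = 1.311834
  f(0.870000) = -0.451048
  x_2 = 0.870000 - (-0.451048)×(0.870000 - (-0.150000))/(-0.451048 - 1.311834)
       = 0.609024
Iteration 2:
  f(0.870000) = -0.451048
  f(0.609024) = -0.065143
  x_3 = 0.609024 - (-0.065143)×(0.609024 - 0.870000)/(-0.065143 - (-0.451048))
       = 0.564970
Iteration 3:
  f(0.609024) = -0.065143
  f(0.564970) = 0.003407
  x_4 = 0.564970 - 0.003407×(0.564970 - 0.609024)/(0.003407 - (-0.065143))
       = 0.567160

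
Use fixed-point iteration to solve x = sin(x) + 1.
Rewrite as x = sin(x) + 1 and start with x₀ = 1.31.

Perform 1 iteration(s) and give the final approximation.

Equation: x = sin(x) + 1
Fixed-point form: x = sin(x) + 1
x₀ = 1.31

x_1 = g(1.310000) = 1.966185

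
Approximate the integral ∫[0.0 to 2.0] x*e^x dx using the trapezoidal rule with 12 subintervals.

f(x) = x*e^x
a = 0.0, b = 2.0, n = 12
h = (b - a)/n = 0.166667

Trapezoidal rule: (h/2)[f(x₀) + 2f(x₁) + 2f(x₂) + ... + f(xₙ)]

x_0 = 0.0000, f(x_0) = 0.000000, coefficient = 1
x_1 = 0.1667, f(x_1) = 0.196893, coefficient = 2
x_2 = 0.3333, f(x_2) = 0.465204, coefficient = 2
x_3 = 0.5000, f(x_3) = 0.824361, coefficient = 2
x_4 = 0.6667, f(x_4) = 1.298489, coefficient = 2
x_5 = 0.8333, f(x_5) = 1.917480, coefficient = 2
x_6 = 1.0000, f(x_6) = 2.718282, coefficient = 2
x_7 = 1.1667, f(x_7) = 3.746482, coefficient = 2
x_8 = 1.3333, f(x_8) = 5.058224, coefficient = 2
x_9 = 1.5000, f(x_9) = 6.722534, coefficient = 2
x_10 = 1.6667, f(x_10) = 8.824150, coefficient = 2
x_11 = 1.8333, f(x_11) = 11.466952, coefficient = 2
x_12 = 2.0000, f(x_12) = 14.778112, coefficient = 1

I ≈ (0.166667/2) × 101.256214 = 8.438018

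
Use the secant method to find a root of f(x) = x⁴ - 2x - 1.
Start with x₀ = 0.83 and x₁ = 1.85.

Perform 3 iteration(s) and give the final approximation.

f(x) = x⁴ - 2x - 1
x₀ = 0.83, x₁ = 1.85

Secant formula: x_{n+1} = x_n - f(x_n)(x_n - x_{n-1})/(f(x_n) - f(x_{n-1}))

Iteration 1:
  f(0.830000) = -2.185417
  f(1.850000) = 7.013506
  x_2 = 1.850000 - 7.013506×(1.850000 - 0.830000)/(7.013506 - (-2.185417))
       = 1.072325
Iteration 2:
  f(1.850000) = 7.013506
  f(1.072325) = -1.822425
  x_3 = 1.072325 - (-1.822425)×(1.072325 - 1.850000)/(-1.822425 - 7.013506)
       = 1.232721
Iteration 3:
  f(1.072325) = -1.822425
  f(1.232721) = -1.156252
  x_4 = 1.232721 - (-1.156252)×(1.232721 - 1.072325)/(-1.156252 - (-1.822425))
       = 1.511116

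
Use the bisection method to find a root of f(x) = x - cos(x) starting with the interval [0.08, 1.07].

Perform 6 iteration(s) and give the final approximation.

f(x) = x - cos(x)
Initial interval: [0.08, 1.07]

Iteration 1:
  c_1 = (0.080000 + 1.070000)/2 = 0.575000
  f(c_1) = f(0.575000) = -0.264192
  f(a) × f(c) ≥ 0, new interval: [0.575000, 1.070000]
Iteration 2:
  c_2 = (0.575000 + 1.070000)/2 = 0.822500
  f(c_2) = f(0.822500) = 0.142109
  f(a) × f(c) < 0, new interval: [0.575000, 0.822500]
Iteration 3:
  c_3 = (0.575000 + 0.822500)/2 = 0.698750
  f(c_3) = f(0.698750) = -0.066897
  f(a) × f(c) ≥ 0, new interval: [0.698750, 0.822500]
Iteration 4:
  c_4 = (0.698750 + 0.822500)/2 = 0.760625
  f(c_4) = f(0.760625) = 0.036220
  f(a) × f(c) < 0, new interval: [0.698750, 0.760625]
Iteration 5:
  c_5 = (0.698750 + 0.760625)/2 = 0.729688
  f(c_5) = f(0.729688) = -0.015695
  f(a) × f(c) ≥ 0, new interval: [0.729688, 0.760625]
Iteration 6:
  c_6 = (0.729688 + 0.760625)/2 = 0.745156
  f(c_6) = f(0.745156) = 0.010174
  f(a) × f(c) < 0, new interval: [0.729688, 0.745156]

After 6 iteration(s), the approximation is c_6 = 0.745156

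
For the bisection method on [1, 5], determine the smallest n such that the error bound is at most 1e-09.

We need (b-a)/2^n ≤ 1e-09
(5 - 1)/2^n ≤ 1e-09
4/2^n ≤ 1e-09
2^n ≥ 4000000000
n ≥ log₂(4000000000) = 31.90
n ≥ 32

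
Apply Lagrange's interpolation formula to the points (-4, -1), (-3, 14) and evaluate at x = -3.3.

Lagrange interpolation formula:
P(x) = Σ yᵢ × Lᵢ(x)
where Lᵢ(x) = Π_{j≠i} (x - xⱼ)/(xᵢ - xⱼ)

L_0(-3.3) = (-3.3 - (-3))/(-4 - (-3)) = 0.300000
L_1(-3.3) = (-3.3 - (-4))/(-3 - (-4)) = 0.700000

P(-3.3) = (-1)×L_0(-3.3) + 14×L_1(-3.3)
P(-3.3) = 9.500000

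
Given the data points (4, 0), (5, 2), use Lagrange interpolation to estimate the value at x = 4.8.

Lagrange interpolation formula:
P(x) = Σ yᵢ × Lᵢ(x)
where Lᵢ(x) = Π_{j≠i} (x - xⱼ)/(xᵢ - xⱼ)

L_0(4.8) = (4.8 - 5)/(4 - 5) = 0.200000
L_1(4.8) = (4.8 - 4)/(5 - 4) = 0.800000

P(4.8) = 0×L_0(4.8) + 2×L_1(4.8)
P(4.8) = 1.600000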